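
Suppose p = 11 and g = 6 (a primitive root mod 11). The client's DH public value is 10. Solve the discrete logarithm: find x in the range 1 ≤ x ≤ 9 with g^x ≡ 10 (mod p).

5

Try successive powers of 6 modulo 11:
6^1 ≡ 6
6^2 ≡ 3
6^3 ≡ 7
6^4 ≡ 9
6^5 ≡ 10
Found: x = 5.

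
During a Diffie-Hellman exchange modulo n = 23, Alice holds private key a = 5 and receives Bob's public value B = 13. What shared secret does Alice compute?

Shared key K = 13^5 mod 23.
13^1 ≡ 13 (mod 23)
13^2 = (13^1)^2 ≡ 13^2 = 169 ≡ 8 (mod 23)
13^4 = (13^2)^2 ≡ 8^2 = 64 ≡ 18 (mod 23)
13^5 = 13^4 · 13^1 ≡ 18 · 13 ≡ 4 (mod 23).

4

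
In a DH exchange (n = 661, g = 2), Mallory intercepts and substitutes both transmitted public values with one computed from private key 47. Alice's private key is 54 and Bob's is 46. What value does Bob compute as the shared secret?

588

Bob receives Mallory's public value M = 2^47 mod 661 instead of the honest one.
2^1 ≡ 2 (mod 661)
2^2 = (2^1)^2 ≡ 2^2 = 4 ≡ 4 (mod 661)
2^4 = (2^2)^2 ≡ 4^2 = 16 ≡ 16 (mod 661)
2^8 = (2^4)^2 ≡ 16^2 = 256 ≡ 256 (mod 661)
2^16 = (2^8)^2 ≡ 256^2 = 65536 ≡ 97 (mod 661)
2^32 = (2^16)^2 ≡ 97^2 = 9409 ≡ 155 (mod 661)
2^47 = 2^32 · 2^8 · 2^4 · 2^2 · 2^1 ≡ 155 · 256 · 16 · 4 · 2 ≡ 577 (mod 661).
So M = 577. Bob computes K = M^46 mod 661.
577^1 ≡ 577 (mod 661)
577^2 = (577^1)^2 ≡ 577^2 = 332929 ≡ 446 (mod 661)
577^4 = (577^2)^2 ≡ 446^2 = 198916 ≡ 616 (mod 661)
577^8 = (577^4)^2 ≡ 616^2 = 379456 ≡ 42 (mod 661)
577^16 = (577^8)^2 ≡ 42^2 = 1764 ≡ 442 (mod 661)
577^32 = (577^16)^2 ≡ 442^2 = 195364 ≡ 369 (mod 661)
577^46 = 577^32 · 577^8 · 577^4 · 577^2 ≡ 369 · 42 · 616 · 446 ≡ 588 (mod 661).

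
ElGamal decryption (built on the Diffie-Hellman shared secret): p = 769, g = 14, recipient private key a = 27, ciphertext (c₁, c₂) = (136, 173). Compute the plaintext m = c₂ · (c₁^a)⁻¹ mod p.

Shared mask s = c₁^a mod p = 136^27 mod 769.
136^1 ≡ 136 (mod 769)
136^2 = (136^1)^2 ≡ 136^2 = 18496 ≡ 40 (mod 769)
136^4 = (136^2)^2 ≡ 40^2 = 1600 ≡ 62 (mod 769)
136^8 = (136^4)^2 ≡ 62^2 = 3844 ≡ 768 (mod 769)
136^16 = (136^8)^2 ≡ 768^2 = 589824 ≡ 1 (mod 769)
136^27 = 136^16 · 136^8 · 136^2 · 136^1 ≡ 1 · 768 · 40 · 136 ≡ 712 (mod 769).
So s = 712; s⁻¹ ≡ 742 (mod 769).
m = c₂ · s⁻¹ mod 769 = 173 · 742 mod 769 = 712.

712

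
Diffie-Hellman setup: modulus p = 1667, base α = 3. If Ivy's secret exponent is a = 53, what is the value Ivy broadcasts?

56

Public value = 3^53 mod 1667.
3^1 ≡ 3 (mod 1667)
3^2 = (3^1)^2 ≡ 3^2 = 9 ≡ 9 (mod 1667)
3^4 = (3^2)^2 ≡ 9^2 = 81 ≡ 81 (mod 1667)
3^8 = (3^4)^2 ≡ 81^2 = 6561 ≡ 1560 (mod 1667)
3^16 = (3^8)^2 ≡ 1560^2 = 2433600 ≡ 1447 (mod 1667)
3^32 = (3^16)^2 ≡ 1447^2 = 2093809 ≡ 57 (mod 1667)
3^53 = 3^32 · 3^16 · 3^4 · 3^1 ≡ 57 · 1447 · 81 · 3 ≡ 56 (mod 1667).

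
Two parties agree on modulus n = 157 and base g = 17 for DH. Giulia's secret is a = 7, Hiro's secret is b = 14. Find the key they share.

71

Giulia sends A = g^a mod n = 17^7 mod 157.
17^1 ≡ 17 (mod 157)
17^2 = (17^1)^2 ≡ 17^2 = 289 ≡ 132 (mod 157)
17^4 = (17^2)^2 ≡ 132^2 = 17424 ≡ 154 (mod 157)
17^7 = 17^4 · 17^2 · 17^1 ≡ 154 · 132 · 17 ≡ 19 (mod 157).
So A = 19. Hiro then computes K = A^b mod n = 19^14 mod 157.
19^1 ≡ 19 (mod 157)
19^2 = (19^1)^2 ≡ 19^2 = 361 ≡ 47 (mod 157)
19^4 = (19^2)^2 ≡ 47^2 = 2209 ≡ 11 (mod 157)
19^8 = (19^4)^2 ≡ 11^2 = 121 ≡ 121 (mod 157)
19^14 = 19^8 · 19^4 · 19^2 ≡ 121 · 11 · 47 ≡ 71 (mod 157).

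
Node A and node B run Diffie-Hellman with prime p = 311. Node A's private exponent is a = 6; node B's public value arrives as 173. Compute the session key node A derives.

267

Shared key K = 173^6 mod 311.
173^1 ≡ 173 (mod 311)
173^2 = (173^1)^2 ≡ 173^2 = 29929 ≡ 73 (mod 311)
173^4 = (173^2)^2 ≡ 73^2 = 5329 ≡ 42 (mod 311)
173^6 = 173^4 · 173^2 ≡ 42 · 73 ≡ 267 (mod 311).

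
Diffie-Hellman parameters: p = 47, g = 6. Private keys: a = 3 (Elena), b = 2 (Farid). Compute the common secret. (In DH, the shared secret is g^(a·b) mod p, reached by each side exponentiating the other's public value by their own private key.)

32

Elena sends A = g^a mod p = 6^3 mod 47.
6^1 ≡ 6 (mod 47)
6^2 = (6^1)^2 ≡ 6^2 = 36 ≡ 36 (mod 47)
6^3 = 6^2 · 6^1 ≡ 36 · 6 ≡ 28 (mod 47).
So A = 28. Farid then computes K = A^b mod p = 28^2 mod 47.
28^1 ≡ 28 (mod 47)
28^2 = (28^1)^2 ≡ 28^2 = 784 ≡ 32 (mod 47)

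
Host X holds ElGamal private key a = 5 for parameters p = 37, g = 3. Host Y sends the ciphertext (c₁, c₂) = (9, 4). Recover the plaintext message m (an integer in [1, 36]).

Shared mask s = c₁^a mod p = 9^5 mod 37.
9^1 ≡ 9 (mod 37)
9^2 = (9^1)^2 ≡ 9^2 = 81 ≡ 7 (mod 37)
9^4 = (9^2)^2 ≡ 7^2 = 49 ≡ 12 (mod 37)
9^5 = 9^4 · 9^1 ≡ 12 · 9 ≡ 34 (mod 37).
So s = 34; s⁻¹ ≡ 12 (mod 37).
m = c₂ · s⁻¹ mod 37 = 4 · 12 mod 37 = 11.

11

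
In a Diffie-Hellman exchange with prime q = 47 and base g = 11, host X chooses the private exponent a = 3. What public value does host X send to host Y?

15

Public value = 11^3 mod 47.
11^1 ≡ 11 (mod 47)
11^2 = (11^1)^2 ≡ 11^2 = 121 ≡ 27 (mod 47)
11^3 = 11^2 · 11^1 ≡ 27 · 11 ≡ 15 (mod 47).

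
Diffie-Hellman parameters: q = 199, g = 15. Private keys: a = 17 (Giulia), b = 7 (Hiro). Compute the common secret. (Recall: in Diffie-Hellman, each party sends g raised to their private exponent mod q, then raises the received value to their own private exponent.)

6

Hiro sends B = g^b mod q = 15^7 mod 199.
15^1 ≡ 15 (mod 199)
15^2 = (15^1)^2 ≡ 15^2 = 225 ≡ 26 (mod 199)
15^4 = (15^2)^2 ≡ 26^2 = 676 ≡ 79 (mod 199)
15^7 = 15^4 · 15^2 · 15^1 ≡ 79 · 26 · 15 ≡ 164 (mod 199).
So B = 164. Giulia then computes K = B^a mod q = 164^17 mod 199.
164^1 ≡ 164 (mod 199)
164^2 = (164^1)^2 ≡ 164^2 = 26896 ≡ 31 (mod 199)
164^4 = (164^2)^2 ≡ 31^2 = 961 ≡ 165 (mod 199)
164^8 = (164^4)^2 ≡ 165^2 = 27225 ≡ 161 (mod 199)
164^16 = (164^8)^2 ≡ 161^2 = 25921 ≡ 51 (mod 199)
164^17 = 164^16 · 164^1 ≡ 51 · 164 ≡ 6 (mod 199).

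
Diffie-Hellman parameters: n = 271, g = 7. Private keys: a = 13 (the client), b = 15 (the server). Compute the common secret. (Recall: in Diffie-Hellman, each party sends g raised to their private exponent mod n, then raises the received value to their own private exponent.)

The client sends A = g^a mod n = 7^13 mod 271.
7^1 ≡ 7 (mod 271)
7^2 = (7^1)^2 ≡ 7^2 = 49 ≡ 49 (mod 271)
7^4 = (7^2)^2 ≡ 49^2 = 2401 ≡ 233 (mod 271)
7^8 = (7^4)^2 ≡ 233^2 = 54289 ≡ 89 (mod 271)
7^13 = 7^8 · 7^4 · 7^1 ≡ 89 · 233 · 7 ≡ 174 (mod 271).
So A = 174. The server then computes K = A^b mod n = 174^15 mod 271.
174^1 ≡ 174 (mod 271)
174^2 = (174^1)^2 ≡ 174^2 = 30276 ≡ 195 (mod 271)
174^4 = (174^2)^2 ≡ 195^2 = 38025 ≡ 85 (mod 271)
174^8 = (174^4)^2 ≡ 85^2 = 7225 ≡ 179 (mod 271)
174^15 = 174^8 · 174^4 · 174^2 · 174^1 ≡ 179 · 85 · 195 · 174 ≡ 248 (mod 271).

248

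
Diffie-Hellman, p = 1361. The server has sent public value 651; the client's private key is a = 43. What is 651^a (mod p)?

Shared key K = 651^43 mod 1361.
651^1 ≡ 651 (mod 1361)
651^2 = (651^1)^2 ≡ 651^2 = 423801 ≡ 530 (mod 1361)
651^4 = (651^2)^2 ≡ 530^2 = 280900 ≡ 534 (mod 1361)
651^8 = (651^4)^2 ≡ 534^2 = 285156 ≡ 707 (mod 1361)
651^16 = (651^8)^2 ≡ 707^2 = 499849 ≡ 362 (mod 1361)
651^32 = (651^16)^2 ≡ 362^2 = 131044 ≡ 388 (mod 1361)
651^43 = 651^32 · 651^8 · 651^2 · 651^1 ≡ 388 · 707 · 530 · 651 ≡ 889 (mod 1361).

889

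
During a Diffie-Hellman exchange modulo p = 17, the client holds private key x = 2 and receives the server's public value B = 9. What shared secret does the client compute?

13

Shared key K = 9^2 mod 17.
9^1 ≡ 9 (mod 17)
9^2 = (9^1)^2 ≡ 9^2 = 81 ≡ 13 (mod 17)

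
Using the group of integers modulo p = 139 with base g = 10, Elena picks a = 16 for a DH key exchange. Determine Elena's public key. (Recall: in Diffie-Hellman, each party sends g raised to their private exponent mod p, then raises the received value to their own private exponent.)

65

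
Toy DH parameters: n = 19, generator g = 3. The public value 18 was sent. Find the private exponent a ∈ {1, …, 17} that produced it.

Try successive powers of 3 modulo 19:
3^1 ≡ 3
3^2 ≡ 9
3^3 ≡ 8
3^4 ≡ 5
3^5 ≡ 15
3^6 ≡ 7
3^7 ≡ 2
3^8 ≡ 6
3^9 ≡ 18
Found: a = 9.

9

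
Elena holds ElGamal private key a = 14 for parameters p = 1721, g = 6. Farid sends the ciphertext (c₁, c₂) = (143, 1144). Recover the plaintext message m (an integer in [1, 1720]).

Shared mask s = c₁^a mod p = 143^14 mod 1721.
143^1 ≡ 143 (mod 1721)
143^2 = (143^1)^2 ≡ 143^2 = 20449 ≡ 1518 (mod 1721)
143^4 = (143^2)^2 ≡ 1518^2 = 2304324 ≡ 1626 (mod 1721)
143^8 = (143^4)^2 ≡ 1626^2 = 2643876 ≡ 420 (mod 1721)
143^14 = 143^8 · 143^4 · 143^2 ≡ 420 · 1626 · 1518 ≡ 674 (mod 1721).
So s = 674; s⁻¹ ≡ 1458 (mod 1721).
m = c₂ · s⁻¹ mod 1721 = 1144 · 1458 mod 1721 = 303.

303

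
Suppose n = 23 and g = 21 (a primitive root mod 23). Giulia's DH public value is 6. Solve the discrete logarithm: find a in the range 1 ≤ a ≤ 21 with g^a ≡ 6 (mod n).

Try successive powers of 21 modulo 23:
21^1 ≡ 21
21^2 ≡ 4
21^3 ≡ 15
21^4 ≡ 16
21^5 ≡ 14
21^6 ≡ 18
21^7 ≡ 10
21^8 ≡ 3
21^9 ≡ 17
21^10 ≡ 12
21^11 ≡ 22
21^12 ≡ 2
21^13 ≡ 19
21^14 ≡ 8
21^15 ≡ 7
21^16 ≡ 9
21^17 ≡ 5
21^18 ≡ 13
21^19 ≡ 20
21^20 ≡ 6
Found: a = 20.

20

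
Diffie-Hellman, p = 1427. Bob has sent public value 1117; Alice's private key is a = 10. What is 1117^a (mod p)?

Shared key K = 1117^10 mod 1427.
1117^1 ≡ 1117 (mod 1427)
1117^2 = (1117^1)^2 ≡ 1117^2 = 1247689 ≡ 491 (mod 1427)
1117^4 = (1117^2)^2 ≡ 491^2 = 241081 ≡ 1345 (mod 1427)
1117^8 = (1117^4)^2 ≡ 1345^2 = 1809025 ≡ 1016 (mod 1427)
1117^10 = 1117^8 · 1117^2 ≡ 1016 · 491 ≡ 833 (mod 1427).

833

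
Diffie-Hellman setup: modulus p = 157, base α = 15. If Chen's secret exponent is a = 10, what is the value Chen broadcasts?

57

Public value = 15^10 mod 157.
15^1 ≡ 15 (mod 157)
15^2 = (15^1)^2 ≡ 15^2 = 225 ≡ 68 (mod 157)
15^4 = (15^2)^2 ≡ 68^2 = 4624 ≡ 71 (mod 157)
15^8 = (15^4)^2 ≡ 71^2 = 5041 ≡ 17 (mod 157)
15^10 = 15^8 · 15^2 ≡ 17 · 68 ≡ 57 (mod 157).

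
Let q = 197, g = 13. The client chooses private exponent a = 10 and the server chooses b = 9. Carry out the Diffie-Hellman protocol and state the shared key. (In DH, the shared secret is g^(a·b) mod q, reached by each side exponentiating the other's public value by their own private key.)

The client sends A = g^a mod q = 13^10 mod 197.
13^1 ≡ 13 (mod 197)
13^2 = (13^1)^2 ≡ 13^2 = 169 ≡ 169 (mod 197)
13^4 = (13^2)^2 ≡ 169^2 = 28561 ≡ 193 (mod 197)
13^8 = (13^4)^2 ≡ 193^2 = 37249 ≡ 16 (mod 197)
13^10 = 13^8 · 13^2 ≡ 16 · 169 ≡ 143 (mod 197).
So A = 143. The server then computes K = A^b mod q = 143^9 mod 197.
143^1 ≡ 143 (mod 197)
143^2 = (143^1)^2 ≡ 143^2 = 20449 ≡ 158 (mod 197)
143^4 = (143^2)^2 ≡ 158^2 = 24964 ≡ 142 (mod 197)
143^8 = (143^4)^2 ≡ 142^2 = 20164 ≡ 70 (mod 197)
143^9 = 143^8 · 143^1 ≡ 70 · 143 ≡ 160 (mod 197).

160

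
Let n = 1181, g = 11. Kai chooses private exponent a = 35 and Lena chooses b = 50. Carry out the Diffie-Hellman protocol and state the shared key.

690

Kai sends A = g^a mod n = 11^35 mod 1181.
11^1 ≡ 11 (mod 1181)
11^2 = (11^1)^2 ≡ 11^2 = 121 ≡ 121 (mod 1181)
11^4 = (11^2)^2 ≡ 121^2 = 14641 ≡ 469 (mod 1181)
11^8 = (11^4)^2 ≡ 469^2 = 219961 ≡ 295 (mod 1181)
11^16 = (11^8)^2 ≡ 295^2 = 87025 ≡ 812 (mod 1181)
11^32 = (11^16)^2 ≡ 812^2 = 659344 ≡ 346 (mod 1181)
11^35 = 11^32 · 11^2 · 11^1 ≡ 346 · 121 · 11 ≡ 1117 (mod 1181).
So A = 1117. Lena then computes K = A^b mod n = 1117^50 mod 1181.
1117^1 ≡ 1117 (mod 1181)
1117^2 = (1117^1)^2 ≡ 1117^2 = 1247689 ≡ 553 (mod 1181)
1117^4 = (1117^2)^2 ≡ 553^2 = 305809 ≡ 1111 (mod 1181)
1117^8 = (1117^4)^2 ≡ 1111^2 = 1234321 ≡ 176 (mod 1181)
1117^16 = (1117^8)^2 ≡ 176^2 = 30976 ≡ 270 (mod 1181)
1117^32 = (1117^16)^2 ≡ 270^2 = 72900 ≡ 859 (mod 1181)
1117^50 = 1117^32 · 1117^16 · 1117^2 ≡ 859 · 270 · 553 ≡ 690 (mod 1181).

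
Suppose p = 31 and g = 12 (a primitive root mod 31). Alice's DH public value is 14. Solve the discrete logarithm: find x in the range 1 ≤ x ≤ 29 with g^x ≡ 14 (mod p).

28

Try successive powers of 12 modulo 31:
12^1 ≡ 12
12^2 ≡ 20
12^3 ≡ 23
12^4 ≡ 28
12^5 ≡ 26
12^6 ≡ 2
12^7 ≡ 24
12^8 ≡ 9
12^9 ≡ 15
12^10 ≡ 25
12^11 ≡ 21
12^12 ≡ 4
12^13 ≡ 17
12^14 ≡ 18
12^15 ≡ 30
12^16 ≡ 19
12^17 ≡ 11
12^18 ≡ 8
12^19 ≡ 3
12^20 ≡ 5
12^21 ≡ 29
12^22 ≡ 7
12^23 ≡ 22
12^24 ≡ 16
12^25 ≡ 6
12^26 ≡ 10
12^27 ≡ 27
12^28 ≡ 14
Found: x = 28.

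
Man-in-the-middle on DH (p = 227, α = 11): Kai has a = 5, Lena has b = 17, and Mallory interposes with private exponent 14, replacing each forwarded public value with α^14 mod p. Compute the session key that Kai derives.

Kai receives Mallory's public value M = 11^14 mod 227 instead of the honest one.
11^1 ≡ 11 (mod 227)
11^2 = (11^1)^2 ≡ 11^2 = 121 ≡ 121 (mod 227)
11^4 = (11^2)^2 ≡ 121^2 = 14641 ≡ 113 (mod 227)
11^8 = (11^4)^2 ≡ 113^2 = 12769 ≡ 57 (mod 227)
11^14 = 11^8 · 11^4 · 11^2 ≡ 57 · 113 · 121 ≡ 70 (mod 227).
So M = 70. Kai computes K = M^5 mod 227.
70^1 ≡ 70 (mod 227)
70^2 = (70^1)^2 ≡ 70^2 = 4900 ≡ 133 (mod 227)
70^4 = (70^2)^2 ≡ 133^2 = 17689 ≡ 210 (mod 227)
70^5 = 70^4 · 70^1 ≡ 210 · 70 ≡ 172 (mod 227).

172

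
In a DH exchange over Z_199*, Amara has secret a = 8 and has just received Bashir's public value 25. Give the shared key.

144

Shared key K = 25^8 mod 199.
25^1 ≡ 25 (mod 199)
25^2 = (25^1)^2 ≡ 25^2 = 625 ≡ 28 (mod 199)
25^4 = (25^2)^2 ≡ 28^2 = 784 ≡ 187 (mod 199)
25^8 = (25^4)^2 ≡ 187^2 = 34969 ≡ 144 (mod 199)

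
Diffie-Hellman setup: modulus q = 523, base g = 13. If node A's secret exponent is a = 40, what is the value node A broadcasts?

221

Public value = 13^{40} \pmod{523}.
13^1 ≡ 13 (mod 523)
13^2 = (13^1)^2 ≡ 13^2 = 169 ≡ 169 (mod 523)
13^4 = (13^2)^2 ≡ 169^2 = 28561 ≡ 319 (mod 523)
13^8 = (13^4)^2 ≡ 319^2 = 101761 ≡ 299 (mod 523)
13^16 = (13^8)^2 ≡ 299^2 = 89401 ≡ 491 (mod 523)
13^32 = (13^16)^2 ≡ 491^2 = 241081 ≡ 501 (mod 523)
13^40 = 13^32 · 13^8 ≡ 501 · 299 ≡ 221 (mod 523).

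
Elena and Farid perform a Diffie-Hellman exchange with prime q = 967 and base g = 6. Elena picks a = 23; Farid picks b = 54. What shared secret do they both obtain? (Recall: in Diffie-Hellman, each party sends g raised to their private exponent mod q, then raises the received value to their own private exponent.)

Farid sends B = g^b mod q = 6^54 mod 967.
6^1 ≡ 6 (mod 967)
6^2 = (6^1)^2 ≡ 6^2 = 36 ≡ 36 (mod 967)
6^4 = (6^2)^2 ≡ 36^2 = 1296 ≡ 329 (mod 967)
6^8 = (6^4)^2 ≡ 329^2 = 108241 ≡ 904 (mod 967)
6^16 = (6^8)^2 ≡ 904^2 = 817216 ≡ 101 (mod 967)
6^32 = (6^16)^2 ≡ 101^2 = 10201 ≡ 531 (mod 967)
6^54 = 6^32 · 6^16 · 6^4 · 6^2 ≡ 531 · 101 · 329 · 36 ≡ 670 (mod 967).
So B = 670. Elena then computes K = B^a mod q = 670^23 mod 967.
670^1 ≡ 670 (mod 967)
670^2 = (670^1)^2 ≡ 670^2 = 448900 ≡ 212 (mod 967)
670^4 = (670^2)^2 ≡ 212^2 = 44944 ≡ 462 (mod 967)
670^8 = (670^4)^2 ≡ 462^2 = 213444 ≡ 704 (mod 967)
670^16 = (670^8)^2 ≡ 704^2 = 495616 ≡ 512 (mod 967)
670^23 = 670^16 · 670^4 · 670^2 · 670^1 ≡ 512 · 462 · 212 · 670 ≡ 792 (mod 967).

792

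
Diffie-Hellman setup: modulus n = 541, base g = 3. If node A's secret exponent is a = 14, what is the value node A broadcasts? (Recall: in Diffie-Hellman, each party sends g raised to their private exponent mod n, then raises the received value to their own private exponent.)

Public value = 3^14 (mod 541).
3^1 ≡ 3 (mod 541)
3^2 = (3^1)^2 ≡ 3^2 = 9 ≡ 9 (mod 541)
3^4 = (3^2)^2 ≡ 9^2 = 81 ≡ 81 (mod 541)
3^8 = (3^4)^2 ≡ 81^2 = 6561 ≡ 69 (mod 541)
3^14 = 3^8 · 3^4 · 3^2 ≡ 69 · 81 · 9 ≡ 529 (mod 541).

529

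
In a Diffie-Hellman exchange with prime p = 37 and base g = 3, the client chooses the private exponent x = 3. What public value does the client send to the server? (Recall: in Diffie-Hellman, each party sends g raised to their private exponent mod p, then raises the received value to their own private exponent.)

27

Public value = 3^3 mod 37.
3^1 ≡ 3 (mod 37)
3^2 = (3^1)^2 ≡ 3^2 = 9 ≡ 9 (mod 37)
3^3 = 3^2 · 3^1 ≡ 9 · 3 ≡ 27 (mod 37).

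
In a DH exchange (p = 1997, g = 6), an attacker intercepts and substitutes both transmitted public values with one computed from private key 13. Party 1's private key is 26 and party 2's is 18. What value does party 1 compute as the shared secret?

1099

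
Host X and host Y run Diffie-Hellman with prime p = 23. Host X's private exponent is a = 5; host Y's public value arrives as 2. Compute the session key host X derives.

9

Shared key K = 2^5 mod 23.
2^1 ≡ 2 (mod 23)
2^2 = (2^1)^2 ≡ 2^2 = 4 ≡ 4 (mod 23)
2^4 = (2^2)^2 ≡ 4^2 = 16 ≡ 16 (mod 23)
2^5 = 2^4 · 2^1 ≡ 16 · 2 ≡ 9 (mod 23).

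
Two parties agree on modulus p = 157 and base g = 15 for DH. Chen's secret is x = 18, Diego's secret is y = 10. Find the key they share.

46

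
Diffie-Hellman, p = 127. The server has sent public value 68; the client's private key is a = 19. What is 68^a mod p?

68

Shared key K = 68^19 mod 127.
68^1 ≡ 68 (mod 127)
68^2 = (68^1)^2 ≡ 68^2 = 4624 ≡ 52 (mod 127)
68^4 = (68^2)^2 ≡ 52^2 = 2704 ≡ 37 (mod 127)
68^8 = (68^4)^2 ≡ 37^2 = 1369 ≡ 99 (mod 127)
68^16 = (68^8)^2 ≡ 99^2 = 9801 ≡ 22 (mod 127)
68^19 = 68^16 · 68^2 · 68^1 ≡ 22 · 52 · 68 ≡ 68 (mod 127).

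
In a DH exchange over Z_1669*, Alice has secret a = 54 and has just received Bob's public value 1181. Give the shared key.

773

Shared key K = 1181^54 mod 1669.
1181^1 ≡ 1181 (mod 1669)
1181^2 = (1181^1)^2 ≡ 1181^2 = 1394761 ≡ 1146 (mod 1669)
1181^4 = (1181^2)^2 ≡ 1146^2 = 1313316 ≡ 1482 (mod 1669)
1181^8 = (1181^4)^2 ≡ 1482^2 = 2196324 ≡ 1589 (mod 1669)
1181^16 = (1181^8)^2 ≡ 1589^2 = 2524921 ≡ 1393 (mod 1669)
1181^32 = (1181^16)^2 ≡ 1393^2 = 1940449 ≡ 1071 (mod 1669)
1181^54 = 1181^32 · 1181^16 · 1181^4 · 1181^2 ≡ 1071 · 1393 · 1482 · 1146 ≡ 773 (mod 1669).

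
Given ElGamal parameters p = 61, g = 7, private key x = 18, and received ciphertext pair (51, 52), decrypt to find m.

34

Shared mask s = c₁^x mod p = 51^18 mod 61.
51^1 ≡ 51 (mod 61)
51^2 = (51^1)^2 ≡ 51^2 = 2601 ≡ 39 (mod 61)
51^4 = (51^2)^2 ≡ 39^2 = 1521 ≡ 57 (mod 61)
51^8 = (51^4)^2 ≡ 57^2 = 3249 ≡ 16 (mod 61)
51^16 = (51^8)^2 ≡ 16^2 = 256 ≡ 12 (mod 61)
51^18 = 51^16 · 51^2 ≡ 12 · 39 ≡ 41 (mod 61).
So s = 41; s⁻¹ ≡ 3 (mod 61).
m = c₂ · s⁻¹ mod 61 = 52 · 3 mod 61 = 34.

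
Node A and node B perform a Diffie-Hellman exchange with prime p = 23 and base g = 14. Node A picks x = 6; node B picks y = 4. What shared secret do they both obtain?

12

Node A sends A = g^x mod p = 14^6 mod 23.
14^1 ≡ 14 (mod 23)
14^2 = (14^1)^2 ≡ 14^2 = 196 ≡ 12 (mod 23)
14^4 = (14^2)^2 ≡ 12^2 = 144 ≡ 6 (mod 23)
14^6 = 14^4 · 14^2 ≡ 6 · 12 ≡ 3 (mod 23).
So A = 3. Node B then computes K = A^y mod p = 3^4 mod 23.
3^1 ≡ 3 (mod 23)
3^2 = (3^1)^2 ≡ 3^2 = 9 ≡ 9 (mod 23)
3^4 = (3^2)^2 ≡ 9^2 = 81 ≡ 12 (mod 23)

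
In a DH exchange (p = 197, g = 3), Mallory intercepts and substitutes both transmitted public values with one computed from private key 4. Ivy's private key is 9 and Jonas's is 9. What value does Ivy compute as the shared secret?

190

Ivy receives Mallory's public value M = 3^4 mod 197 instead of the honest one.
3^1 ≡ 3 (mod 197)
3^2 = (3^1)^2 ≡ 3^2 = 9 ≡ 9 (mod 197)
3^4 = (3^2)^2 ≡ 9^2 = 81 ≡ 81 (mod 197)
So M = 81. Ivy computes K = M^9 mod 197.
81^1 ≡ 81 (mod 197)
81^2 = (81^1)^2 ≡ 81^2 = 6561 ≡ 60 (mod 197)
81^4 = (81^2)^2 ≡ 60^2 = 3600 ≡ 54 (mod 197)
81^8 = (81^4)^2 ≡ 54^2 = 2916 ≡ 158 (mod 197)
81^9 = 81^8 · 81^1 ≡ 158 · 81 ≡ 190 (mod 197).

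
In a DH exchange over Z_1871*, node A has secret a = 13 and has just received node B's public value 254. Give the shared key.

172

Shared key K = 254^13 mod 1871.
254^1 ≡ 254 (mod 1871)
254^2 = (254^1)^2 ≡ 254^2 = 64516 ≡ 902 (mod 1871)
254^4 = (254^2)^2 ≡ 902^2 = 813604 ≡ 1590 (mod 1871)
254^8 = (254^4)^2 ≡ 1590^2 = 2528100 ≡ 379 (mod 1871)
254^13 = 254^8 · 254^4 · 254^1 ≡ 379 · 1590 · 254 ≡ 172 (mod 1871).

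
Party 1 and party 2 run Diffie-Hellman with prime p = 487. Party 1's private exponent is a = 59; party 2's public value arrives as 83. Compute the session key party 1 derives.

Shared key K = 83^59 mod 487.
83^1 ≡ 83 (mod 487)
83^2 = (83^1)^2 ≡ 83^2 = 6889 ≡ 71 (mod 487)
83^4 = (83^2)^2 ≡ 71^2 = 5041 ≡ 171 (mod 487)
83^8 = (83^4)^2 ≡ 171^2 = 29241 ≡ 21 (mod 487)
83^16 = (83^8)^2 ≡ 21^2 = 441 ≡ 441 (mod 487)
83^32 = (83^16)^2 ≡ 441^2 = 194481 ≡ 168 (mod 487)
83^59 = 83^32 · 83^16 · 83^8 · 83^2 · 83^1 ≡ 168 · 441 · 21 · 71 · 83 ≡ 111 (mod 487).

111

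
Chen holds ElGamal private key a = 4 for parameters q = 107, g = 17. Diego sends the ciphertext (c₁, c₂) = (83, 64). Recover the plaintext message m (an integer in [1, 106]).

29

Shared mask s = c₁^a mod q = 83^4 mod 107.
83^1 ≡ 83 (mod 107)
83^2 = (83^1)^2 ≡ 83^2 = 6889 ≡ 41 (mod 107)
83^4 = (83^2)^2 ≡ 41^2 = 1681 ≡ 76 (mod 107)
So s = 76; s⁻¹ ≡ 69 (mod 107).
m = c₂ · s⁻¹ mod 107 = 64 · 69 mod 107 = 29.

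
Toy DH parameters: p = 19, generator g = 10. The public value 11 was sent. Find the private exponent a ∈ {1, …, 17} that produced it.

Try successive powers of 10 modulo 19:
10^1 ≡ 10
10^2 ≡ 5
10^3 ≡ 12
10^4 ≡ 6
10^5 ≡ 3
10^6 ≡ 11
Found: a = 6.

6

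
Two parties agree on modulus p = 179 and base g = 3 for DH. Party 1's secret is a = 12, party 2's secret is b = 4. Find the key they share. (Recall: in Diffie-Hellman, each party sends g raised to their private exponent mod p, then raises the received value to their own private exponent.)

Party 1 sends A = g^a mod p = 3^12 mod 179.
3^1 ≡ 3 (mod 179)
3^2 = (3^1)^2 ≡ 3^2 = 9 ≡ 9 (mod 179)
3^4 = (3^2)^2 ≡ 9^2 = 81 ≡ 81 (mod 179)
3^8 = (3^4)^2 ≡ 81^2 = 6561 ≡ 117 (mod 179)
3^12 = 3^8 · 3^4 ≡ 117 · 81 ≡ 169 (mod 179).
So A = 169. Party 2 then computes K = A^b mod p = 169^4 mod 179.
169^1 ≡ 169 (mod 179)
169^2 = (169^1)^2 ≡ 169^2 = 28561 ≡ 100 (mod 179)
169^4 = (169^2)^2 ≡ 100^2 = 10000 ≡ 155 (mod 179)

155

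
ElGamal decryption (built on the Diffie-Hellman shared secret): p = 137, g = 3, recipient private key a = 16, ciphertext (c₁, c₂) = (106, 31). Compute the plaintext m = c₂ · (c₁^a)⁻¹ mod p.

82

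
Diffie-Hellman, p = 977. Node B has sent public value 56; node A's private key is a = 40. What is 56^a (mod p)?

Shared key K = 56^40 mod 977.
56^1 ≡ 56 (mod 977)
56^2 = (56^1)^2 ≡ 56^2 = 3136 ≡ 205 (mod 977)
56^4 = (56^2)^2 ≡ 205^2 = 42025 ≡ 14 (mod 977)
56^8 = (56^4)^2 ≡ 14^2 = 196 ≡ 196 (mod 977)
56^16 = (56^8)^2 ≡ 196^2 = 38416 ≡ 313 (mod 977)
56^32 = (56^16)^2 ≡ 313^2 = 97969 ≡ 269 (mod 977)
56^40 = 56^32 · 56^8 ≡ 269 · 196 ≡ 943 (mod 977).

943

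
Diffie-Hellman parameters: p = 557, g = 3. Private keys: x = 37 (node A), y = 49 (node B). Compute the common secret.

Node A sends A = g^x mod p = 3^37 mod 557.
3^1 ≡ 3 (mod 557)
3^2 = (3^1)^2 ≡ 3^2 = 9 ≡ 9 (mod 557)
3^4 = (3^2)^2 ≡ 9^2 = 81 ≡ 81 (mod 557)
3^8 = (3^4)^2 ≡ 81^2 = 6561 ≡ 434 (mod 557)
3^16 = (3^8)^2 ≡ 434^2 = 188356 ≡ 90 (mod 557)
3^32 = (3^16)^2 ≡ 90^2 = 8100 ≡ 302 (mod 557)
3^37 = 3^32 · 3^4 · 3^1 ≡ 302 · 81 · 3 ≡ 419 (mod 557).
So A = 419. Node B then computes K = A^y mod p = 419^49 mod 557.
419^1 ≡ 419 (mod 557)
419^2 = (419^1)^2 ≡ 419^2 = 175561 ≡ 106 (mod 557)
419^4 = (419^2)^2 ≡ 106^2 = 11236 ≡ 96 (mod 557)
419^8 = (419^4)^2 ≡ 96^2 = 9216 ≡ 304 (mod 557)
419^16 = (419^8)^2 ≡ 304^2 = 92416 ≡ 511 (mod 557)
419^32 = (419^16)^2 ≡ 511^2 = 261121 ≡ 445 (mod 557)
419^49 = 419^32 · 419^16 · 419^1 ≡ 445 · 511 · 419 ≡ 313 (mod 557).

313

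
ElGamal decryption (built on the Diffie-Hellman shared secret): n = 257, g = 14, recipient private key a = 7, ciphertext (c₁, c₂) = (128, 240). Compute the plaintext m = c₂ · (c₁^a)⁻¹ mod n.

Shared mask s = c₁^a mod n = 128^7 mod 257.
128^1 ≡ 128 (mod 257)
128^2 = (128^1)^2 ≡ 128^2 = 16384 ≡ 193 (mod 257)
128^4 = (128^2)^2 ≡ 193^2 = 37249 ≡ 241 (mod 257)
128^7 = 128^4 · 128^2 · 128^1 ≡ 241 · 193 · 128 ≡ 2 (mod 257).
So s = 2; s⁻¹ ≡ 129 (mod 257).
m = c₂ · s⁻¹ mod 257 = 240 · 129 mod 257 = 120.

120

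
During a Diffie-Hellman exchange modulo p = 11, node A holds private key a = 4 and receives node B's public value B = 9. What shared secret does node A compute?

Shared key K = 9^4 mod 11.
9^1 ≡ 9 (mod 11)
9^2 = (9^1)^2 ≡ 9^2 = 81 ≡ 4 (mod 11)
9^4 = (9^2)^2 ≡ 4^2 = 16 ≡ 5 (mod 11)

5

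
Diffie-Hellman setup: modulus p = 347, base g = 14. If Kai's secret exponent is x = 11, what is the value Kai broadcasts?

95

Public value = 14^11 mod 347.
14^1 ≡ 14 (mod 347)
14^2 = (14^1)^2 ≡ 14^2 = 196 ≡ 196 (mod 347)
14^4 = (14^2)^2 ≡ 196^2 = 38416 ≡ 246 (mod 347)
14^8 = (14^4)^2 ≡ 246^2 = 60516 ≡ 138 (mod 347)
14^11 = 14^8 · 14^2 · 14^1 ≡ 138 · 196 · 14 ≡ 95 (mod 347).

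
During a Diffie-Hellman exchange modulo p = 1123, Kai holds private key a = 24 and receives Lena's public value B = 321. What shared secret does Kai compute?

848

Shared key K = 321^24 mod 1123.
321^1 ≡ 321 (mod 1123)
321^2 = (321^1)^2 ≡ 321^2 = 103041 ≡ 848 (mod 1123)
321^4 = (321^2)^2 ≡ 848^2 = 719104 ≡ 384 (mod 1123)
321^8 = (321^4)^2 ≡ 384^2 = 147456 ≡ 343 (mod 1123)
321^16 = (321^8)^2 ≡ 343^2 = 117649 ≡ 857 (mod 1123)
321^24 = 321^16 · 321^8 ≡ 857 · 343 ≡ 848 (mod 1123).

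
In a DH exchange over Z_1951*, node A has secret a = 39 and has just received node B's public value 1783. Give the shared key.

Shared key K = 1783^39 mod 1951.
1783^1 ≡ 1783 (mod 1951)
1783^2 = (1783^1)^2 ≡ 1783^2 = 3179089 ≡ 910 (mod 1951)
1783^4 = (1783^2)^2 ≡ 910^2 = 828100 ≡ 876 (mod 1951)
1783^8 = (1783^4)^2 ≡ 876^2 = 767376 ≡ 633 (mod 1951)
1783^16 = (1783^8)^2 ≡ 633^2 = 400689 ≡ 734 (mod 1951)
1783^32 = (1783^16)^2 ≡ 734^2 = 538756 ≡ 280 (mod 1951)
1783^39 = 1783^32 · 1783^4 · 1783^2 · 1783^1 ≡ 280 · 876 · 910 · 1783 ≡ 896 (mod 1951).

896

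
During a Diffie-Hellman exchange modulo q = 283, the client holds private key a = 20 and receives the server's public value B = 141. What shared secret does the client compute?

116

Shared key K = 141^20 mod 283.
141^1 ≡ 141 (mod 283)
141^2 = (141^1)^2 ≡ 141^2 = 19881 ≡ 71 (mod 283)
141^4 = (141^2)^2 ≡ 71^2 = 5041 ≡ 230 (mod 283)
141^8 = (141^4)^2 ≡ 230^2 = 52900 ≡ 262 (mod 283)
141^16 = (141^8)^2 ≡ 262^2 = 68644 ≡ 158 (mod 283)
141^20 = 141^16 · 141^4 ≡ 158 · 230 ≡ 116 (mod 283).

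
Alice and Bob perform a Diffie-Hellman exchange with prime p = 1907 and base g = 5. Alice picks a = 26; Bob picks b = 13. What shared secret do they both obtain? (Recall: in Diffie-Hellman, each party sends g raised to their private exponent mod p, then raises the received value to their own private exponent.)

9

Alice sends A = g^a mod p = 5^26 mod 1907.
5^1 ≡ 5 (mod 1907)
5^2 = (5^1)^2 ≡ 5^2 = 25 ≡ 25 (mod 1907)
5^4 = (5^2)^2 ≡ 25^2 = 625 ≡ 625 (mod 1907)
5^8 = (5^4)^2 ≡ 625^2 = 390625 ≡ 1597 (mod 1907)
5^16 = (5^8)^2 ≡ 1597^2 = 2550409 ≡ 750 (mod 1907)
5^26 = 5^16 · 5^8 · 5^2 ≡ 750 · 1597 · 25 ≡ 36 (mod 1907).
So A = 36. Bob then computes K = A^b mod p = 36^13 mod 1907.
36^1 ≡ 36 (mod 1907)
36^2 = (36^1)^2 ≡ 36^2 = 1296 ≡ 1296 (mod 1907)
36^4 = (36^2)^2 ≡ 1296^2 = 1679616 ≡ 1456 (mod 1907)
36^8 = (36^4)^2 ≡ 1456^2 = 2119936 ≡ 1259 (mod 1907)
36^13 = 36^8 · 36^4 · 36^1 ≡ 1259 · 1456 · 36 ≡ 9 (mod 1907).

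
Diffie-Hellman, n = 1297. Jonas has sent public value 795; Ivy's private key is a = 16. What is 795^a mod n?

1083

Shared key K = 795^16 mod 1297.
795^1 ≡ 795 (mod 1297)
795^2 = (795^1)^2 ≡ 795^2 = 632025 ≡ 386 (mod 1297)
795^4 = (795^2)^2 ≡ 386^2 = 148996 ≡ 1138 (mod 1297)
795^8 = (795^4)^2 ≡ 1138^2 = 1295044 ≡ 638 (mod 1297)
795^16 = (795^8)^2 ≡ 638^2 = 407044 ≡ 1083 (mod 1297)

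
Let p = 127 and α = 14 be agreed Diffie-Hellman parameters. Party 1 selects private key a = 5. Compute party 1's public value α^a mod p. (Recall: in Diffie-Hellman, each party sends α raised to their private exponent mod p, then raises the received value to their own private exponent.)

Public value = 14^5 mod 127.
14^1 ≡ 14 (mod 127)
14^2 = (14^1)^2 ≡ 14^2 = 196 ≡ 69 (mod 127)
14^4 = (14^2)^2 ≡ 69^2 = 4761 ≡ 62 (mod 127)
14^5 = 14^4 · 14^1 ≡ 62 · 14 ≡ 106 (mod 127).

106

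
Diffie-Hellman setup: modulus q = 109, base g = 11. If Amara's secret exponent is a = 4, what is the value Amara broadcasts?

Public value = 11^4 mod 109.
11^1 ≡ 11 (mod 109)
11^2 = (11^1)^2 ≡ 11^2 = 121 ≡ 12 (mod 109)
11^4 = (11^2)^2 ≡ 12^2 = 144 ≡ 35 (mod 109)

35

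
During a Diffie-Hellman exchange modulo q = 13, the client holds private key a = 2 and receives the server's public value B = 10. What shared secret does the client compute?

Shared key K = 10^2 mod 13.
10^1 ≡ 10 (mod 13)
10^2 = (10^1)^2 ≡ 10^2 = 100 ≡ 9 (mod 13)

9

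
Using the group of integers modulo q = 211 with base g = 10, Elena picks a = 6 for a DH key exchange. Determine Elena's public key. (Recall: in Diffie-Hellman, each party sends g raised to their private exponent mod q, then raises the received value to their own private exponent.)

Public value = 10^6 (mod 211).
10^1 ≡ 10 (mod 211)
10^2 = (10^1)^2 ≡ 10^2 = 100 ≡ 100 (mod 211)
10^4 = (10^2)^2 ≡ 100^2 = 10000 ≡ 83 (mod 211)
10^6 = 10^4 · 10^2 ≡ 83 · 100 ≡ 71 (mod 211).

71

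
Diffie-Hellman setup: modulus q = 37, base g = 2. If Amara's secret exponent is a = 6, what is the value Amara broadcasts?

Public value = 2^6 mod 37.
2^1 ≡ 2 (mod 37)
2^2 = (2^1)^2 ≡ 2^2 = 4 ≡ 4 (mod 37)
2^4 = (2^2)^2 ≡ 4^2 = 16 ≡ 16 (mod 37)
2^6 = 2^4 · 2^2 ≡ 16 · 4 ≡ 27 (mod 37).

27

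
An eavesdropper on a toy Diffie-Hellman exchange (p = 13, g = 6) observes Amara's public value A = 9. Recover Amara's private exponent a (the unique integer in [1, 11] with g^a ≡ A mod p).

4

Try successive powers of 6 modulo 13:
6^1 ≡ 6
6^2 ≡ 10
6^3 ≡ 8
6^4 ≡ 9
Found: a = 4.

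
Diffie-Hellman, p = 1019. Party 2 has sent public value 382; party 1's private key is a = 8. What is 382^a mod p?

563

Shared key K = 382^8 mod 1019.
382^1 ≡ 382 (mod 1019)
382^2 = (382^1)^2 ≡ 382^2 = 145924 ≡ 207 (mod 1019)
382^4 = (382^2)^2 ≡ 207^2 = 42849 ≡ 51 (mod 1019)
382^8 = (382^4)^2 ≡ 51^2 = 2601 ≡ 563 (mod 1019)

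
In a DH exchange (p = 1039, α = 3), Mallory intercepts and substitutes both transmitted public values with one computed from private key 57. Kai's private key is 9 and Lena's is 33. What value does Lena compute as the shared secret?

601

Lena receives Mallory's public value M = 3^57 mod 1039 instead of the honest one.
3^1 ≡ 3 (mod 1039)
3^2 = (3^1)^2 ≡ 3^2 = 9 ≡ 9 (mod 1039)
3^4 = (3^2)^2 ≡ 9^2 = 81 ≡ 81 (mod 1039)
3^8 = (3^4)^2 ≡ 81^2 = 6561 ≡ 327 (mod 1039)
3^16 = (3^8)^2 ≡ 327^2 = 106929 ≡ 951 (mod 1039)
3^32 = (3^16)^2 ≡ 951^2 = 904401 ≡ 471 (mod 1039)
3^57 = 3^32 · 3^16 · 3^8 · 3^1 ≡ 471 · 951 · 327 · 3 ≡ 777 (mod 1039).
So M = 777. Lena computes K = M^33 mod 1039.
777^1 ≡ 777 (mod 1039)
777^2 = (777^1)^2 ≡ 777^2 = 603729 ≡ 70 (mod 1039)
777^4 = (777^2)^2 ≡ 70^2 = 4900 ≡ 744 (mod 1039)
777^8 = (777^4)^2 ≡ 744^2 = 553536 ≡ 788 (mod 1039)
777^16 = (777^8)^2 ≡ 788^2 = 620944 ≡ 661 (mod 1039)
777^32 = (777^16)^2 ≡ 661^2 = 436921 ≡ 541 (mod 1039)
777^33 = 777^32 · 777^1 ≡ 541 · 777 ≡ 601 (mod 1039).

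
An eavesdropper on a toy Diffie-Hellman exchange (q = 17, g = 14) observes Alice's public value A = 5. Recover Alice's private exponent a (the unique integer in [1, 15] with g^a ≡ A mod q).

Try successive powers of 14 modulo 17:
14^1 ≡ 14
14^2 ≡ 9
14^3 ≡ 7
14^4 ≡ 13
14^5 ≡ 12
14^6 ≡ 15
14^7 ≡ 6
14^8 ≡ 16
14^9 ≡ 3
14^10 ≡ 8
14^11 ≡ 10
14^12 ≡ 4
14^13 ≡ 5
Found: a = 13.

13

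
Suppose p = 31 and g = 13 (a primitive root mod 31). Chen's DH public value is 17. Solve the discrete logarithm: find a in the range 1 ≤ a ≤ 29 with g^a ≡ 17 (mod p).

Try successive powers of 13 modulo 31:
13^1 ≡ 13
13^2 ≡ 14
13^3 ≡ 27
13^4 ≡ 10
13^5 ≡ 6
13^6 ≡ 16
13^7 ≡ 22
13^8 ≡ 7
13^9 ≡ 29
13^10 ≡ 5
13^11 ≡ 3
13^12 ≡ 8
13^13 ≡ 11
13^14 ≡ 19
13^15 ≡ 30
13^16 ≡ 18
13^17 ≡ 17
Found: a = 17.

17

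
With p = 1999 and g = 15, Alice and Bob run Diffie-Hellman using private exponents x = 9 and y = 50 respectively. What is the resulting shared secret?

Alice sends A = g^x mod p = 15^9 mod 1999.
15^1 ≡ 15 (mod 1999)
15^2 = (15^1)^2 ≡ 15^2 = 225 ≡ 225 (mod 1999)
15^4 = (15^2)^2 ≡ 225^2 = 50625 ≡ 650 (mod 1999)
15^8 = (15^4)^2 ≡ 650^2 = 422500 ≡ 711 (mod 1999)
15^9 = 15^8 · 15^1 ≡ 711 · 15 ≡ 670 (mod 1999).
So A = 670. Bob then computes K = A^y mod p = 670^50 mod 1999.
670^1 ≡ 670 (mod 1999)
670^2 = (670^1)^2 ≡ 670^2 = 448900 ≡ 1124 (mod 1999)
670^4 = (670^2)^2 ≡ 1124^2 = 1263376 ≡ 8 (mod 1999)
670^8 = (670^4)^2 ≡ 8^2 = 64 ≡ 64 (mod 1999)
670^16 = (670^8)^2 ≡ 64^2 = 4096 ≡ 98 (mod 1999)
670^32 = (670^16)^2 ≡ 98^2 = 9604 ≡ 1608 (mod 1999)
670^50 = 670^32 · 670^16 · 670^2 ≡ 1608 · 98 · 1124 ≡ 1022 (mod 1999).

1022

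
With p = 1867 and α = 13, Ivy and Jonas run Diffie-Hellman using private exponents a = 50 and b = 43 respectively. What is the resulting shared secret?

Ivy sends A = α^a mod p = 13^50 mod 1867.
13^1 ≡ 13 (mod 1867)
13^2 = (13^1)^2 ≡ 13^2 = 169 ≡ 169 (mod 1867)
13^4 = (13^2)^2 ≡ 169^2 = 28561 ≡ 556 (mod 1867)
13^8 = (13^4)^2 ≡ 556^2 = 309136 ≡ 1081 (mod 1867)
13^16 = (13^8)^2 ≡ 1081^2 = 1168561 ≡ 1686 (mod 1867)
13^32 = (13^16)^2 ≡ 1686^2 = 2842596 ≡ 1022 (mod 1867)
13^50 = 13^32 · 13^16 · 13^2 ≡ 1022 · 1686 · 169 ≡ 957 (mod 1867).
So A = 957. Jonas then computes K = A^b mod p = 957^43 mod 1867.
957^1 ≡ 957 (mod 1867)
957^2 = (957^1)^2 ≡ 957^2 = 915849 ≡ 1019 (mod 1867)
957^4 = (957^2)^2 ≡ 1019^2 = 1038361 ≡ 309 (mod 1867)
957^8 = (957^4)^2 ≡ 309^2 = 95481 ≡ 264 (mod 1867)
957^16 = (957^8)^2 ≡ 264^2 = 69696 ≡ 617 (mod 1867)
957^32 = (957^16)^2 ≡ 617^2 = 380689 ≡ 1688 (mod 1867)
957^43 = 957^32 · 957^8 · 957^2 · 957^1 ≡ 1688 · 264 · 1019 · 957 ≡ 901 (mod 1867).

901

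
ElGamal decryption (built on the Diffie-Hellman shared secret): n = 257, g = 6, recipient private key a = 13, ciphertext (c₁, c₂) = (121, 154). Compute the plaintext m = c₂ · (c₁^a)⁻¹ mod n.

12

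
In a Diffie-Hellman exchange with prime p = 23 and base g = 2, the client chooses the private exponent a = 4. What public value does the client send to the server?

16

Public value = 2^4 mod 23.
2^1 ≡ 2 (mod 23)
2^2 = (2^1)^2 ≡ 2^2 = 4 ≡ 4 (mod 23)
2^4 = (2^2)^2 ≡ 4^2 = 16 ≡ 16 (mod 23)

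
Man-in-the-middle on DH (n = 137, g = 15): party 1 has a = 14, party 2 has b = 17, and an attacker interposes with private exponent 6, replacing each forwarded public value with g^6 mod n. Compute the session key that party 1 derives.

73

Party 1 receives an attacker's public value M = 15^6 mod 137 instead of the honest one.
15^1 ≡ 15 (mod 137)
15^2 = (15^1)^2 ≡ 15^2 = 225 ≡ 88 (mod 137)
15^4 = (15^2)^2 ≡ 88^2 = 7744 ≡ 72 (mod 137)
15^6 = 15^4 · 15^2 ≡ 72 · 88 ≡ 34 (mod 137).
So M = 34. Party 1 computes K = M^14 mod 137.
34^1 ≡ 34 (mod 137)
34^2 = (34^1)^2 ≡ 34^2 = 1156 ≡ 60 (mod 137)
34^4 = (34^2)^2 ≡ 60^2 = 3600 ≡ 38 (mod 137)
34^8 = (34^4)^2 ≡ 38^2 = 1444 ≡ 74 (mod 137)
34^14 = 34^8 · 34^4 · 34^2 ≡ 74 · 38 · 60 ≡ 73 (mod 137).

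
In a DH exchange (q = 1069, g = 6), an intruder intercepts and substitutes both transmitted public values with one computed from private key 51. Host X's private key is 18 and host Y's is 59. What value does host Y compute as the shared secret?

309

Host Y receives an intruder's public value M = 6^51 mod 1069 instead of the honest one.
6^1 ≡ 6 (mod 1069)
6^2 = (6^1)^2 ≡ 6^2 = 36 ≡ 36 (mod 1069)
6^4 = (6^2)^2 ≡ 36^2 = 1296 ≡ 227 (mod 1069)
6^8 = (6^4)^2 ≡ 227^2 = 51529 ≡ 217 (mod 1069)
6^16 = (6^8)^2 ≡ 217^2 = 47089 ≡ 53 (mod 1069)
6^32 = (6^16)^2 ≡ 53^2 = 2809 ≡ 671 (mod 1069)
6^51 = 6^32 · 6^16 · 6^2 · 6^1 ≡ 671 · 53 · 36 · 6 ≡ 843 (mod 1069).
So M = 843. Host Y computes K = M^59 mod 1069.
843^1 ≡ 843 (mod 1069)
843^2 = (843^1)^2 ≡ 843^2 = 710649 ≡ 833 (mod 1069)
843^4 = (843^2)^2 ≡ 833^2 = 693889 ≡ 108 (mod 1069)
843^8 = (843^4)^2 ≡ 108^2 = 11664 ≡ 974 (mod 1069)
843^16 = (843^8)^2 ≡ 974^2 = 948676 ≡ 473 (mod 1069)
843^32 = (843^16)^2 ≡ 473^2 = 223729 ≡ 308 (mod 1069)
843^59 = 843^32 · 843^16 · 843^8 · 843^2 · 843^1 ≡ 308 · 473 · 974 · 833 · 843 ≡ 309 (mod 1069).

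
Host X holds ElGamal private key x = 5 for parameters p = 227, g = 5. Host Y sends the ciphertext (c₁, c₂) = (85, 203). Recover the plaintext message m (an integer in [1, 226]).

104

Shared mask s = c₁^x mod p = 85^5 mod 227.
85^1 ≡ 85 (mod 227)
85^2 = (85^1)^2 ≡ 85^2 = 7225 ≡ 188 (mod 227)
85^4 = (85^2)^2 ≡ 188^2 = 35344 ≡ 159 (mod 227)
85^5 = 85^4 · 85^1 ≡ 159 · 85 ≡ 122 (mod 227).
So s = 122; s⁻¹ ≡ 147 (mod 227).
m = c₂ · s⁻¹ mod 227 = 203 · 147 mod 227 = 104.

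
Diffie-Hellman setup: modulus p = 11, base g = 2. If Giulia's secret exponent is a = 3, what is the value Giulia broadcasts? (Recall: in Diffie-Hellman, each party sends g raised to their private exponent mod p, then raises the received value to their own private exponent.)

Public value = 2^3 (mod 11).
2^1 ≡ 2 (mod 11)
2^2 = (2^1)^2 ≡ 2^2 = 4 ≡ 4 (mod 11)
2^3 = 2^2 · 2^1 ≡ 4 · 2 ≡ 8 (mod 11).

8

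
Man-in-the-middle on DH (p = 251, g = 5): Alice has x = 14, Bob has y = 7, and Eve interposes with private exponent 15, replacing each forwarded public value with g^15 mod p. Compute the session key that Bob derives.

113

Bob receives Eve's public value M = 5^15 mod 251 instead of the honest one.
5^1 ≡ 5 (mod 251)
5^2 = (5^1)^2 ≡ 5^2 = 25 ≡ 25 (mod 251)
5^4 = (5^2)^2 ≡ 25^2 = 625 ≡ 123 (mod 251)
5^8 = (5^4)^2 ≡ 123^2 = 15129 ≡ 69 (mod 251)
5^15 = 5^8 · 5^4 · 5^2 · 5^1 ≡ 69 · 123 · 25 · 5 ≡ 149 (mod 251).
So M = 149. Bob computes K = M^7 mod 251.
149^1 ≡ 149 (mod 251)
149^2 = (149^1)^2 ≡ 149^2 = 22201 ≡ 113 (mod 251)
149^4 = (149^2)^2 ≡ 113^2 = 12769 ≡ 219 (mod 251)
149^7 = 149^4 · 149^2 · 149^1 ≡ 219 · 113 · 149 ≡ 113 (mod 251).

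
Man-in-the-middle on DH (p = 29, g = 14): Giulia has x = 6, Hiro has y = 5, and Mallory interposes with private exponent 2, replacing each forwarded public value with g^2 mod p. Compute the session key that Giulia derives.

Giulia receives Mallory's public value M = 14^2 mod 29 instead of the honest one.
14^1 ≡ 14 (mod 29)
14^2 = (14^1)^2 ≡ 14^2 = 196 ≡ 22 (mod 29)
So M = 22. Giulia computes K = M^6 mod 29.
22^1 ≡ 22 (mod 29)
22^2 = (22^1)^2 ≡ 22^2 = 484 ≡ 20 (mod 29)
22^4 = (22^2)^2 ≡ 20^2 = 400 ≡ 23 (mod 29)
22^6 = 22^4 · 22^2 ≡ 23 · 20 ≡ 25 (mod 29).

25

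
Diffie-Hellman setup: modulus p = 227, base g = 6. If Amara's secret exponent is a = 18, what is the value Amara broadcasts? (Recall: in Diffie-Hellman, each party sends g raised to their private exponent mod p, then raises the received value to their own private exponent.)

53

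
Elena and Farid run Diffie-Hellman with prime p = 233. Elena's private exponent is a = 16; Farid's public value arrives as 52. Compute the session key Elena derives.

Shared key K = 52^16 mod 233.
52^1 ≡ 52 (mod 233)
52^2 = (52^1)^2 ≡ 52^2 = 2704 ≡ 141 (mod 233)
52^4 = (52^2)^2 ≡ 141^2 = 19881 ≡ 76 (mod 233)
52^8 = (52^4)^2 ≡ 76^2 = 5776 ≡ 184 (mod 233)
52^16 = (52^8)^2 ≡ 184^2 = 33856 ≡ 71 (mod 233)

71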